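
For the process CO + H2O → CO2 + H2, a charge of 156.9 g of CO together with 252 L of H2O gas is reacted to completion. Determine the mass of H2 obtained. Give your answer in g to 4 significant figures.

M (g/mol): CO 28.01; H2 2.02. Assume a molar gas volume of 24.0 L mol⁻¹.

11.32 g

n(CO) = 156.9 / 28.01 = 5.602 mol
n(H2O) = 252.0 / 24.0 = 10.50 mol
n/ν → CO: 5.602, H2O: 10.50; CO is limiting.
n(H2) = (1/1) × 5.602 = 5.602 mol
mass = 5.602 × 2.02 = 11.32 g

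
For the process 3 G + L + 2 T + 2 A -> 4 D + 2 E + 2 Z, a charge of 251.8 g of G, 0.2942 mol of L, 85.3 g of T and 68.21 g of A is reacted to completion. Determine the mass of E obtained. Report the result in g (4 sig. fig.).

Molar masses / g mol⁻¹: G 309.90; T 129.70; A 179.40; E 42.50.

n(G) = 251.8 / 309.90 = 0.8125 mol
n(L) = 0.2942 mol
n(T) = 85.30 / 129.70 = 0.6577 mol
n(A) = 68.21 / 179.40 = 0.3802 mol
n/ν → G: 0.2708, L: 0.2942, T: 0.3289, A: 0.1901; A is limiting.
n(E) = (2/2) × 0.3802 = 0.3802 mol
mass = 0.3802 × 42.50 = 16.16 g

16.16 g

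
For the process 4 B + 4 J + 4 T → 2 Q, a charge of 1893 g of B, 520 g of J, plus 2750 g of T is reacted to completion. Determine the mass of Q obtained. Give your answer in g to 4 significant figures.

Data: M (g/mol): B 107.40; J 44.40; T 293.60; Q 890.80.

4172 g

n(B) = 1893 / 107.40 = 17.63 mol
n(J) = 520.0 / 44.40 = 11.71 mol
n(T) = 2750 / 293.60 = 9.366 mol
n/ν → B: 4.408, J: 2.928, T: 2.342; T is limiting.
n(Q) = (2/4) × 9.366 = 4.683 mol
mass = 4.683 × 890.80 = 4172 g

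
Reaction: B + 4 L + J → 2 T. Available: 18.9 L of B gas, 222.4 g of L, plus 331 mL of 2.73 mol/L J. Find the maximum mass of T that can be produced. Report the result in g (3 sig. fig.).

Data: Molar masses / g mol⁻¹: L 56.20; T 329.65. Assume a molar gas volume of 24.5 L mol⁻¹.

509 g

n(B) = 18.90 / 24.5 = 0.7714 mol
n(L) = 222.4 / 56.20 = 3.957 mol
n(J) = 2.73 × 331.0/1000 = 0.9036 mol
n/ν for B = 0.7714/1 = 0.7714
n/ν for L = 3.957/4 = 0.9893
n/ν for J = 0.9036/1 = 0.9036
Smallest n/ν is B → limiting reagent.
n(T) = (2/1) × 0.7714 = 1.543 mol
mass = 1.543 × 329.65 = 508.6 g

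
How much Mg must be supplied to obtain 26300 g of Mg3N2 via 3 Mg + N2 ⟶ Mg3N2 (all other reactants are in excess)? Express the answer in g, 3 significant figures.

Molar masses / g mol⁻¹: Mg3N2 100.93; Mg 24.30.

n(Mg3N2) = 26300 / 100.93 = 260.6 mol
n(Mg) = (3/1) × 260.6 = 781.8 mol
mass = 781.8 × 24.30 = 19000 g

19000 g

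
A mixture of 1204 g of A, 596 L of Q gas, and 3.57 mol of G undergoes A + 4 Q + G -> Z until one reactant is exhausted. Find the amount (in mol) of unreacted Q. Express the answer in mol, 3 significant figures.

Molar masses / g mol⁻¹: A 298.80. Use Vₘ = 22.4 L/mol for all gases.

12.3 mol

n(A) = 1204 / 298.80 = 4.029 mol
n(Q) = 596.0 / 22.4 = 26.61 mol
n(G) = 3.570 mol
n/ν → A: 4.029, Q: 6.653, G: 3.570; G is limiting.
Q consumed = (4/1) × 3.570 = 14.28 mol
Q remaining = 26.61 − 14.28 = 12.33 mol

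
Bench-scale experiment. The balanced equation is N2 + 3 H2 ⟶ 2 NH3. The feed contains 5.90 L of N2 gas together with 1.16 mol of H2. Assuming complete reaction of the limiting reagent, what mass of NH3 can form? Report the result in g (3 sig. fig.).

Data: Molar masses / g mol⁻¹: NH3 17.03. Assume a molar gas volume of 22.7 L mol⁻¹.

n(N2) = 5.900 / 22.7 = 0.2599 mol
n(H2) = 1.160 mol
n/ν for N2 = 0.2599/1 = 0.2599
n/ν for H2 = 1.160/3 = 0.3867
Smallest n/ν is N2 → limiting reagent.
n(NH3) = (2/1) × 0.2599 = 0.5198 mol
mass = 0.5198 × 17.03 = 8.852 g

8.85 g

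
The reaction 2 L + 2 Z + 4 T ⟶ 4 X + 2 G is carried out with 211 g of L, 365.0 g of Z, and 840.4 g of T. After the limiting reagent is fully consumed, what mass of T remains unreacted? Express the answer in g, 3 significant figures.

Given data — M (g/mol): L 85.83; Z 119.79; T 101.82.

340 g

n(L) = 211.0 / 85.83 = 2.458 mol
n(Z) = 365.0 / 119.79 = 3.047 mol
n(T) = 840.4 / 101.82 = 8.254 mol
n/ν → L: 1.229, Z: 1.524, T: 2.064; L is limiting.
T consumed = (4/2) × 2.458 = 4.916 mol
T remaining = 8.254 − 4.916 = 3.338 mol
mass = 3.338 × 101.82 = 339.9 g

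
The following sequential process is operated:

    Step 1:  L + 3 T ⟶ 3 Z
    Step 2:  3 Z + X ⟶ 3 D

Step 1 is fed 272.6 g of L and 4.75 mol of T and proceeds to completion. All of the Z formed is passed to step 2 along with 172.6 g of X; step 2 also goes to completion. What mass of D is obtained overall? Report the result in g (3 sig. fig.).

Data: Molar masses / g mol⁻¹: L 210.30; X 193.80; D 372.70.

996 g

Step 1:
n(L) = 272.6 / 210.30 = 1.296 mol
n(T) = 4.750 mol
n/ν → L: 1.296, T: 1.583; L is limiting.
n(Z) produced = (3/1) × 1.296 = 3.888 mol
Step 2:
n(Z) available = 3.888 mol
n(X) = 172.6 / 193.80 = 0.8906 mol
n/ν → Z: 1.296, X: 0.8906; X is limiting.
n(D) = (3/1) × 0.8906 = 2.672 mol
mass = 2.672 × 372.70 = 995.9 g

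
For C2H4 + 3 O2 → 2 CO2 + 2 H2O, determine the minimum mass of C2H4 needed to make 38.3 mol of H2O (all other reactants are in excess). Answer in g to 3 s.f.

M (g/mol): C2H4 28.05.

n(H2O) = 38.30 mol
n(C2H4) = (1/2) × 38.30 = 19.15 mol
mass = 19.15 × 28.05 = 537.2 g

537 g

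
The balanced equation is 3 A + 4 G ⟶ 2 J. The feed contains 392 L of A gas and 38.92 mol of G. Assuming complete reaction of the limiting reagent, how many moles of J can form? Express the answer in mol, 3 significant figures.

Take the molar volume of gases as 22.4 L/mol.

n(A) = 392.0 / 22.4 = 17.50 mol
n(G) = 38.92 mol
n/ν → A: 5.833, G: 9.730; A is limiting.
n(J) = (2/3) × 17.50 = 11.67 mol

11.7 mol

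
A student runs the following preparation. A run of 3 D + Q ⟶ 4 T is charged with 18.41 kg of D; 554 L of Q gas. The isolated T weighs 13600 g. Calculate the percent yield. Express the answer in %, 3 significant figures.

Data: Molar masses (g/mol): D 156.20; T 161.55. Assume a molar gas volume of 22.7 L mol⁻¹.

n(D) = 18.41×1000 / 156.20 = 117.9 mol
n(Q) = 554.0 / 22.7 = 24.41 mol
n/ν for D = 117.9/3 = 39.30
n/ν for Q = 24.41/1 = 24.41
Smallest n/ν is Q → limiting reagent.
theoretical n(T) = (4/1) × 24.41 = 97.64 mol → 15770 g
% yield = 13600 / 15770 × 100 = 86.24 %

86.2 %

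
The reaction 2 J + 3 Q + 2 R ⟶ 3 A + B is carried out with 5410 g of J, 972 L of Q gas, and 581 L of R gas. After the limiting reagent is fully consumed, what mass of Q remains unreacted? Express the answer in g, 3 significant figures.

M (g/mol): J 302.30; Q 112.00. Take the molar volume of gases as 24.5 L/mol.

n(J) = 5410 / 302.30 = 17.90 mol
n(Q) = 972.0 / 24.5 = 39.67 mol
n(R) = 581.0 / 24.5 = 23.71 mol
n/ν → J: 8.950, Q: 13.22, R: 11.86; J is limiting.
Q consumed = (3/2) × 17.90 = 26.85 mol
Q remaining = 39.67 − 26.85 = 12.82 mol
mass = 12.82 × 112.00 = 1436 g

1440 g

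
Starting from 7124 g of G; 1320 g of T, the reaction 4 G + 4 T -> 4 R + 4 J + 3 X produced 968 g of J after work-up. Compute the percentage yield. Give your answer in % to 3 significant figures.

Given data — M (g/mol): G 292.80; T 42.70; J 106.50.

37.4 %

n(G) = 7124 / 292.80 = 24.33 mol
n(T) = 1320 / 42.70 = 30.91 mol
n/ν → G: 6.083, T: 7.728; G is limiting.
theoretical n(J) = (4/4) × 24.33 = 24.33 mol → 2591 g
% yield = 968 / 2591 × 100 = 37.36 %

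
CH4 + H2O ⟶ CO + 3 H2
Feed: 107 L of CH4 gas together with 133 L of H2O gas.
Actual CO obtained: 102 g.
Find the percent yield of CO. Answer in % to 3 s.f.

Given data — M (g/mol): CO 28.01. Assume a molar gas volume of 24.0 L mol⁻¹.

n(CH4) = 107.0 / 24.0 = 4.458 mol
n(H2O) = 133.0 / 24.0 = 5.542 mol
n/ν → CH4: 4.458, H2O: 5.542; CH4 is limiting.
theoretical n(CO) = (1/1) × 4.458 = 4.458 mol → 124.9 g
% yield = 102 / 124.9 × 100 = 81.67 %

81.7 %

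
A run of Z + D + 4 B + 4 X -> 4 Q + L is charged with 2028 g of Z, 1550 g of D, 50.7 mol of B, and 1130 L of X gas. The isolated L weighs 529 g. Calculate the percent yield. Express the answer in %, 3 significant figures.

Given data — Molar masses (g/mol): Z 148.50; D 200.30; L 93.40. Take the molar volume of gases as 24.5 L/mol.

n(Z) = 2028 / 148.50 = 13.66 mol
n(D) = 1550 / 200.30 = 7.738 mol
n(B) = 50.70 mol
n(X) = 1130 / 24.5 = 46.12 mol
n/ν for Z = 13.66/1 = 13.66
n/ν for D = 7.738/1 = 7.738
n/ν for B = 50.70/4 = 12.68
n/ν for X = 46.12/4 = 11.53
Smallest n/ν is D → limiting reagent.
theoretical n(L) = (1/1) × 7.738 = 7.738 mol → 722.7 g
% yield = 529 / 722.7 × 100 = 73.20 %

73.2 %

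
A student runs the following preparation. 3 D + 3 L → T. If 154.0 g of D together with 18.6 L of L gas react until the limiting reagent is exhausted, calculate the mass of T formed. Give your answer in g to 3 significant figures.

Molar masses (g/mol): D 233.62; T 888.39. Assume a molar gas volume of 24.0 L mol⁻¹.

n(D) = 154.0 / 233.62 = 0.6592 mol
n(L) = 18.60 / 24.0 = 0.7750 mol
n/ν → D: 0.2197, L: 0.2583; D is limiting.
n(T) = (1/3) × 0.6592 = 0.2197 mol
mass = 0.2197 × 888.39 = 195.2 g

195 g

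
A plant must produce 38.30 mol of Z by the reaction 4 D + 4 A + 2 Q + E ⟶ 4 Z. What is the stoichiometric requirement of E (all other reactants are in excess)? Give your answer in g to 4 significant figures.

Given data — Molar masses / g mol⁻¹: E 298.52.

2858 g

n(Z) = 38.30 mol
n(E) = (1/4) × 38.30 = 9.575 mol
mass = 9.575 × 298.52 = 2858 g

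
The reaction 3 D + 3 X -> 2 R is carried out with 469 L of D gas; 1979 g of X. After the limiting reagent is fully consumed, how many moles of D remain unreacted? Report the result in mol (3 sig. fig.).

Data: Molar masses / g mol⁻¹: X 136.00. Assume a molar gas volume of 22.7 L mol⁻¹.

n(D) = 469.0 / 22.7 = 20.66 mol
n(X) = 1979 / 136.00 = 14.55 mol
n/ν for D = 20.66/3 = 6.887
n/ν for X = 14.55/3 = 4.850
Smallest n/ν is X → limiting reagent.
D consumed = (3/3) × 14.55 = 14.55 mol
D remaining = 20.66 − 14.55 = 6.110 mol

6.11 mol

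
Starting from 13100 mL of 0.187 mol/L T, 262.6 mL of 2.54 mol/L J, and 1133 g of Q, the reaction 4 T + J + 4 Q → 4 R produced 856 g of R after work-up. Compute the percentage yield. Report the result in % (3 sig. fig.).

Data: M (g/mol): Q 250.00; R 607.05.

n(T) = 0.187 × 13100/1000 = 2.450 mol
n(J) = 2.54 × 262.6/1000 = 0.6670 mol
n(Q) = 1133 / 250.00 = 4.532 mol
n/ν → T: 0.6125, J: 0.6670, Q: 1.133; T is limiting.
theoretical n(R) = (4/4) × 2.450 = 2.450 mol → 1487 g
% yield = 856 / 1487 × 100 = 57.57 %

57.6 %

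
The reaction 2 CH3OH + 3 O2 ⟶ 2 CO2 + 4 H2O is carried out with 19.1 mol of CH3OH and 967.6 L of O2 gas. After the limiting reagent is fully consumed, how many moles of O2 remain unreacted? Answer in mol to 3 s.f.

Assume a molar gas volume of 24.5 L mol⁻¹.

n(CH3OH) = 19.10 mol
n(O2) = 967.6 / 24.5 = 39.49 mol
n/ν for CH3OH = 19.10/2 = 9.550
n/ν for O2 = 39.49/3 = 13.16
Smallest n/ν is CH3OH → limiting reagent.
O2 consumed = (3/2) × 19.10 = 28.65 mol
O2 remaining = 39.49 − 28.65 = 10.84 mol

10.8 mol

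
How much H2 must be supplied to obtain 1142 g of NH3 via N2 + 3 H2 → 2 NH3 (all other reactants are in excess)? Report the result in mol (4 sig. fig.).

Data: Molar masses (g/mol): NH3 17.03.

n(NH3) = 1142 / 17.03 = 67.06 mol
n(H2) = (3/2) × 67.06 = 100.6 mol

100.6 mol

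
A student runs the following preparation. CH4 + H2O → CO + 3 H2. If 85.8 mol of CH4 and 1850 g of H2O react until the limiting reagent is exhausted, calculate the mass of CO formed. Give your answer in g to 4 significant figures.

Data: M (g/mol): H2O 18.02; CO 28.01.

2403 g

n(CH4) = 85.80 mol
n(H2O) = 1850 / 18.02 = 102.7 mol
n/ν for CH4 = 85.80/1 = 85.80
n/ν for H2O = 102.7/1 = 102.7
Smallest n/ν is CH4 → limiting reagent.
n(CO) = (1/1) × 85.80 = 85.80 mol
mass = 85.80 × 28.01 = 2403 g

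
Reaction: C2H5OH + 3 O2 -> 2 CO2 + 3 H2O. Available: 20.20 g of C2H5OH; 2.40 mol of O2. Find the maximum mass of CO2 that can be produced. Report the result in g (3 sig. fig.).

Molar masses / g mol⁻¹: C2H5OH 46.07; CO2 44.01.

n(C2H5OH) = 20.20 / 46.07 = 0.4385 mol
n(O2) = 2.400 mol
n/ν for C2H5OH = 0.4385/1 = 0.4385
n/ν for O2 = 2.400/3 = 0.8000
Smallest n/ν is C2H5OH → limiting reagent.
n(CO2) = (2/1) × 0.4385 = 0.8770 mol
mass = 0.8770 × 44.01 = 38.60 g

38.6 g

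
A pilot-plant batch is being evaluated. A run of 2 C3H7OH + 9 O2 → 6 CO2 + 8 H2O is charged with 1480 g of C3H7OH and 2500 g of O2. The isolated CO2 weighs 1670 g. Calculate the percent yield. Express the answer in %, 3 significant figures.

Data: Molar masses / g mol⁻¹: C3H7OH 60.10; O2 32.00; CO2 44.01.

72.9 %

n(C3H7OH) = 1480 / 60.10 = 24.63 mol
n(O2) = 2500 / 32.00 = 78.13 mol
n/ν → C3H7OH: 12.32, O2: 8.681; O2 is limiting.
theoretical n(CO2) = (6/9) × 78.13 = 52.09 mol → 2292 g
% yield = 1670 / 2292 × 100 = 72.86 %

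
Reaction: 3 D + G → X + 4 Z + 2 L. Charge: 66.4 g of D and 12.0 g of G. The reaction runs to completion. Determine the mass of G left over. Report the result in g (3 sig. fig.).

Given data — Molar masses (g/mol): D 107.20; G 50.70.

1.53 g

n(D) = 66.40 / 107.20 = 0.6194 mol
n(G) = 12.00 / 50.70 = 0.2367 mol
n/ν → D: 0.2065, G: 0.2367; D is limiting.
G consumed = (1/3) × 0.6194 = 0.2065 mol
G remaining = 0.2367 − 0.2065 = 0.03020 mol
mass = 0.03020 × 50.70 = 1.531 g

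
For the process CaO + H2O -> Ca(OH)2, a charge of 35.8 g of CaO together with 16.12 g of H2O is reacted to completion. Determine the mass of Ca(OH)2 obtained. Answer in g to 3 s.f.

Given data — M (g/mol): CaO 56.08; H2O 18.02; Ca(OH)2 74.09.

n(CaO) = 35.80 / 56.08 = 0.6384 mol
n(H2O) = 16.12 / 18.02 = 0.8946 mol
n/ν → CaO: 0.6384, H2O: 0.8946; CaO is limiting.
n(Ca(OH)2) = (1/1) × 0.6384 = 0.6384 mol
mass = 0.6384 × 74.09 = 47.30 g

47.3 g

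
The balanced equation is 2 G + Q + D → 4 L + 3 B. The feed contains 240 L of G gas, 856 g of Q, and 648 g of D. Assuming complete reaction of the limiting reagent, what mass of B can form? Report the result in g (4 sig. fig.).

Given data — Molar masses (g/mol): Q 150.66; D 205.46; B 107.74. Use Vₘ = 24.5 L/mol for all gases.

n(G) = 240.0 / 24.5 = 9.796 mol
n(Q) = 856.0 / 150.66 = 5.682 mol
n(D) = 648.0 / 205.46 = 3.154 mol
n/ν for G = 9.796/2 = 4.898
n/ν for Q = 5.682/1 = 5.682
n/ν for D = 3.154/1 = 3.154
Smallest n/ν is D → limiting reagent.
n(B) = (3/1) × 3.154 = 9.462 mol
mass = 9.462 × 107.74 = 1019 g

1019 g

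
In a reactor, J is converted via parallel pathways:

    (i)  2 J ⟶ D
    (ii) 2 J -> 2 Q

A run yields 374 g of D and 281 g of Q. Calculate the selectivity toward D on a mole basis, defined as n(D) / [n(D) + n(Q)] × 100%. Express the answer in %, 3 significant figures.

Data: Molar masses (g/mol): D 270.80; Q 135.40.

40.0 %

n(D) = 374 / 270.80 = 1.381 mol
n(Q) = 281 / 135.40 = 2.075 mol
selectivity = 1.381/(1.381+2.075) × 100 = 39.96 %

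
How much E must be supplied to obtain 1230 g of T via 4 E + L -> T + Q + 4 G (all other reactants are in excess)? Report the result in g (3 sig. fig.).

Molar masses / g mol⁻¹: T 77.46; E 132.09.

n(T) = 1230 / 77.46 = 15.88 mol
n(E) = (4/1) × 15.88 = 63.52 mol
mass = 63.52 × 132.09 = 8390 g

8390 g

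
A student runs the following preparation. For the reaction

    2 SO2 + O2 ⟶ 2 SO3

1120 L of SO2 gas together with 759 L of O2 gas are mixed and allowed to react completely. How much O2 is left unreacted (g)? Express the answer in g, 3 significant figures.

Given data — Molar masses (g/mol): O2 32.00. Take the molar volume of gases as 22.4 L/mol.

n(SO2) = 1120 / 22.4 = 50.00 mol
n(O2) = 759.0 / 22.4 = 33.88 mol
n/ν for SO2 = 50.00/2 = 25.00
n/ν for O2 = 33.88/1 = 33.88
Smallest n/ν is SO2 → limiting reagent.
O2 consumed = (1/2) × 50.00 = 25.00 mol
O2 remaining = 33.88 − 25.00 = 8.880 mol
mass = 8.880 × 32.00 = 284.2 g

284 g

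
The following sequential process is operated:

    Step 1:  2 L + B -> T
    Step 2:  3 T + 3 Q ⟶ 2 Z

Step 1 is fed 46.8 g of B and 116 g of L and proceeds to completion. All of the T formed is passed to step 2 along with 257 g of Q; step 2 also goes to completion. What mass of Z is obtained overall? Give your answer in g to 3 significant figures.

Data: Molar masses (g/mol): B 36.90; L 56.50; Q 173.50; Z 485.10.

Step 1:
n(B) = 46.80 / 36.90 = 1.268 mol
n(L) = 116.0 / 56.50 = 2.053 mol
n/ν for B = 1.268/1 = 1.268
n/ν for L = 2.053/2 = 1.027
Smallest n/ν is L → limiting reagent.
n(T) produced = (1/2) × 2.053 = 1.027 mol
Step 2:
n(T) available = 1.027 mol
n(Q) = 257.0 / 173.50 = 1.481 mol
n/ν for T = 1.027/3 = 0.3423
n/ν for Q = 1.481/3 = 0.4937
Smallest n/ν is T → limiting reagent.
n(Z) = (2/3) × 1.027 = 0.6847 mol
mass = 0.6847 × 485.10 = 332.1 g

332 g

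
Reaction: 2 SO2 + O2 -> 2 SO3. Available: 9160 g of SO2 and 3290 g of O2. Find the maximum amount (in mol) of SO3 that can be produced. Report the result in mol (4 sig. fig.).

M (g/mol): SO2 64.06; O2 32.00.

n(SO2) = 9160 / 64.06 = 143.0 mol
n(O2) = 3290 / 32.00 = 102.8 mol
n/ν → SO2: 71.50, O2: 102.8; SO2 is limiting.
n(SO3) = (2/2) × 143.0 = 143.0 mol

143.0 mol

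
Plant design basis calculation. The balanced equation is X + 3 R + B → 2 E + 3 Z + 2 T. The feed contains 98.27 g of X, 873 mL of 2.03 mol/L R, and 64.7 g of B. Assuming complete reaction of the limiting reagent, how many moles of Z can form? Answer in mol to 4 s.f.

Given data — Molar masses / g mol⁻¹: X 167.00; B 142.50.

n(X) = 98.27 / 167.00 = 0.5884 mol
n(R) = 2.03 × 873.0/1000 = 1.772 mol
n(B) = 64.70 / 142.50 = 0.4540 mol
n/ν for X = 0.5884/1 = 0.5884
n/ν for R = 1.772/3 = 0.5907
n/ν for B = 0.4540/1 = 0.4540
Smallest n/ν is B → limiting reagent.
n(Z) = (3/1) × 0.4540 = 1.362 mol

1.362 mol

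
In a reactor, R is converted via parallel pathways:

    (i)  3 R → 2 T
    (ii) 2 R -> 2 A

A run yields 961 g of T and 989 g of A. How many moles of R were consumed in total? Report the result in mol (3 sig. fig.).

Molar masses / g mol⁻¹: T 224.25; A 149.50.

13.0 mol

n(T) = 961 / 224.25 = 4.285 mol
n(A) = 989 / 149.50 = 6.615 mol
n(R) via (i) = (3/2)×4.285 = 6.428 mol
n(R) via (ii) = (2/2)×6.615 = 6.615 mol
total n(R) = 6.428 + 6.615 = 13.04 mol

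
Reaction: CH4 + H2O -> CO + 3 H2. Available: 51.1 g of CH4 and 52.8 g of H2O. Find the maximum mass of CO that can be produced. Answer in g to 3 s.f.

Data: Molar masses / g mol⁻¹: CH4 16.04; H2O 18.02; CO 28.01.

82.1 g

n(CH4) = 51.10 / 16.04 = 3.186 mol
n(H2O) = 52.80 / 18.02 = 2.930 mol
n/ν for CH4 = 3.186/1 = 3.186
n/ν for H2O = 2.930/1 = 2.930
Smallest n/ν is H2O → limiting reagent.
n(CO) = (1/1) × 2.930 = 2.930 mol
mass = 2.930 × 28.01 = 82.07 g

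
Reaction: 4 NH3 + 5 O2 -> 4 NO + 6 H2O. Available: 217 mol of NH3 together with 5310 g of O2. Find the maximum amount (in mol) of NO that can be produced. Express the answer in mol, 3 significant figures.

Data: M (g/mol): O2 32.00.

133 mol

n(NH3) = 217.0 mol
n(O2) = 5310 / 32.00 = 165.9 mol
n/ν → NH3: 54.25, O2: 33.18; O2 is limiting.
n(NO) = (4/5) × 165.9 = 132.7 mol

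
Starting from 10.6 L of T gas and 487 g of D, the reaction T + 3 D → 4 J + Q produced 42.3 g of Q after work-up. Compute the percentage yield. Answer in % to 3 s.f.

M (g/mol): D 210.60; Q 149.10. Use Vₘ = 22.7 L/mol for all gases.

60.8 %

n(T) = 10.60 / 22.7 = 0.4670 mol
n(D) = 487.0 / 210.60 = 2.312 mol
n/ν → T: 0.4670, D: 0.7707; T is limiting.
theoretical n(Q) = (1/1) × 0.4670 = 0.4670 mol → 69.63 g
% yield = 42.3 / 69.63 × 100 = 60.75 %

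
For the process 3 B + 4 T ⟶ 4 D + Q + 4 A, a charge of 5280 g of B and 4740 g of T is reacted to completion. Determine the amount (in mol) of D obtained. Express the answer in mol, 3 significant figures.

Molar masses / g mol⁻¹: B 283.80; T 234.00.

20.3 mol

n(B) = 5280 / 283.80 = 18.60 mol
n(T) = 4740 / 234.00 = 20.26 mol
n/ν for B = 18.60/3 = 6.200
n/ν for T = 20.26/4 = 5.065
Smallest n/ν is T → limiting reagent.
n(D) = (4/4) × 20.26 = 20.26 mol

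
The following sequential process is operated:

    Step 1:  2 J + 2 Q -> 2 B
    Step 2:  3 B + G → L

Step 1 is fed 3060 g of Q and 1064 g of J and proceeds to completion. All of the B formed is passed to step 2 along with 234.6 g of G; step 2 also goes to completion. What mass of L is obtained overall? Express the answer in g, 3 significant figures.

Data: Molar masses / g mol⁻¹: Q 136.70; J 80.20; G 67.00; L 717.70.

2510 g

Step 1:
n(Q) = 3060 / 136.70 = 22.38 mol
n(J) = 1064 / 80.20 = 13.27 mol
n/ν for Q = 22.38/2 = 11.19
n/ν for J = 13.27/2 = 6.635
Smallest n/ν is J → limiting reagent.
n(B) produced = (2/2) × 13.27 = 13.27 mol
Step 2:
n(B) available = 13.27 mol
n(G) = 234.6 / 67.00 = 3.501 mol
n/ν for B = 13.27/3 = 4.423
n/ν for G = 3.501/1 = 3.501
Smallest n/ν is G → limiting reagent.
n(L) = (1/1) × 3.501 = 3.501 mol
mass = 3.501 × 717.70 = 2513 g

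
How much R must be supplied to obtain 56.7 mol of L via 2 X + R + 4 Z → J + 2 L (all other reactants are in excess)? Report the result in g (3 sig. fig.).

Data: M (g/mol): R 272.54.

n(L) = 56.70 mol
n(R) = (1/2) × 56.70 = 28.35 mol
mass = 28.35 × 272.54 = 7727 g

7730 g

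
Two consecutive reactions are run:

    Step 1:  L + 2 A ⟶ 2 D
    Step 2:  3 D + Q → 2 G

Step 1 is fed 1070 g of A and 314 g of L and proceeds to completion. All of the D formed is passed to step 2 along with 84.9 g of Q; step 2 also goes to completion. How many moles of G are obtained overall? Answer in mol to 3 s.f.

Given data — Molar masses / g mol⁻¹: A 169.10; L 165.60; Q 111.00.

1.53 mol

Step 1:
n(A) = 1070 / 169.10 = 6.328 mol
n(L) = 314.0 / 165.60 = 1.896 mol
n/ν for A = 6.328/2 = 3.164
n/ν for L = 1.896/1 = 1.896
Smallest n/ν is L → limiting reagent.
n(D) produced = (2/1) × 1.896 = 3.792 mol
Step 2:
n(D) available = 3.792 mol
n(Q) = 84.90 / 111.00 = 0.7649 mol
n/ν for D = 3.792/3 = 1.264
n/ν for Q = 0.7649/1 = 0.7649
Smallest n/ν is Q → limiting reagent.
n(G) = (2/1) × 0.7649 = 1.530 mol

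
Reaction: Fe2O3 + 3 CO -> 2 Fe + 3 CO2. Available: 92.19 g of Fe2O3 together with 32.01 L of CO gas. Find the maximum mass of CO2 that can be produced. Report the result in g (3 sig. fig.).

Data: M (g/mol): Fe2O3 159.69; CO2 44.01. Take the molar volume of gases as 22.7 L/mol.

n(Fe2O3) = 92.19 / 159.69 = 0.5773 mol
n(CO) = 32.01 / 22.7 = 1.410 mol
n/ν → Fe2O3: 0.5773, CO: 0.4700; CO is limiting.
n(CO2) = (3/3) × 1.410 = 1.410 mol
mass = 1.410 × 44.01 = 62.05 g

62.1 g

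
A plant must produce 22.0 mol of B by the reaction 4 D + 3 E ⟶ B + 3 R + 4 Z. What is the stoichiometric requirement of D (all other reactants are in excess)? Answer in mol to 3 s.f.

88.0 mol

n(B) = 22.00 mol
n(D) = (4/1) × 22.00 = 88.00 mol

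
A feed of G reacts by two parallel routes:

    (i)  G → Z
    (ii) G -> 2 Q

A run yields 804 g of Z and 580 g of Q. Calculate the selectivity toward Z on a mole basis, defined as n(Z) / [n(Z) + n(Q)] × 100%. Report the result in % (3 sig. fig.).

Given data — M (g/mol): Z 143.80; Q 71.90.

n(Z) = 804 / 143.80 = 5.591 mol
n(Q) = 580 / 71.90 = 8.067 mol
selectivity = 5.591/(5.591+8.067) × 100 = 40.94 %

40.9 %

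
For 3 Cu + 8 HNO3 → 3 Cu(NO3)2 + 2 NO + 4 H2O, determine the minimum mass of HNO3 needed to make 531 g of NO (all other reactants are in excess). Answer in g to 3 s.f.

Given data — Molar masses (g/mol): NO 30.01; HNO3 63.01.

n(NO) = 531 / 30.01 = 17.69 mol
n(HNO3) = (8/2) × 17.69 = 70.76 mol
mass = 70.76 × 63.01 = 4459 g

4460 g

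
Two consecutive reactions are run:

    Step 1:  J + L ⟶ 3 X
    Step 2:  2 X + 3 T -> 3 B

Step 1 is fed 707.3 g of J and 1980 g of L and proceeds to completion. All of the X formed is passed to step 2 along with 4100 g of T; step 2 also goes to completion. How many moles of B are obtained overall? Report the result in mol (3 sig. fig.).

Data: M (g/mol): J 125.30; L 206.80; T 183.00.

Step 1:
n(J) = 707.3 / 125.30 = 5.645 mol
n(L) = 1980 / 206.80 = 9.574 mol
n/ν for J = 5.645/1 = 5.645
n/ν for L = 9.574/1 = 9.574
Smallest n/ν is J → limiting reagent.
n(X) produced = (3/1) × 5.645 = 16.94 mol
Step 2:
n(X) available = 16.94 mol
n(T) = 4100 / 183.00 = 22.40 mol
n/ν for X = 16.94/2 = 8.470
n/ν for T = 22.40/3 = 7.467
Smallest n/ν is T → limiting reagent.
n(B) = (3/3) × 22.40 = 22.40 mol

22.4 mol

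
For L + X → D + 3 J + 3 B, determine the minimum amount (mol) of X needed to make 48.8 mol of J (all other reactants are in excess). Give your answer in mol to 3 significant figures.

16.3 mol

n(J) = 48.80 mol
n(X) = (1/3) × 48.80 = 16.27 mol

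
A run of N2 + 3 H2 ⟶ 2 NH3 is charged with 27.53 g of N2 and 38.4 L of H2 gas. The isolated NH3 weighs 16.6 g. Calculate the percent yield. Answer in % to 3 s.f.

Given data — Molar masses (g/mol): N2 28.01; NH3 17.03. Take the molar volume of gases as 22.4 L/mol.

n(N2) = 27.53 / 28.01 = 0.9829 mol
n(H2) = 38.40 / 22.4 = 1.714 mol
n/ν → N2: 0.9829, H2: 0.5713; H2 is limiting.
theoretical n(NH3) = (2/3) × 1.714 = 1.143 mol → 19.47 g
% yield = 16.6 / 19.47 × 100 = 85.26 %

85.3 %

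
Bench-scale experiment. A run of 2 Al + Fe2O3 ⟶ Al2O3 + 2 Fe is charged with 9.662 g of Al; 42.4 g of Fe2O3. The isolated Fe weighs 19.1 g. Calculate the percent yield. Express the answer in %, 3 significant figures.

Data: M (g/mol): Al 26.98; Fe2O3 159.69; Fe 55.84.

n(Al) = 9.662 / 26.98 = 0.3581 mol
n(Fe2O3) = 42.40 / 159.69 = 0.2655 mol
n/ν for Al = 0.3581/2 = 0.1791
n/ν for Fe2O3 = 0.2655/1 = 0.2655
Smallest n/ν is Al → limiting reagent.
theoretical n(Fe) = (2/2) × 0.3581 = 0.3581 mol → 20.00 g
% yield = 19.1 / 20.00 × 100 = 95.50 %

95.5 %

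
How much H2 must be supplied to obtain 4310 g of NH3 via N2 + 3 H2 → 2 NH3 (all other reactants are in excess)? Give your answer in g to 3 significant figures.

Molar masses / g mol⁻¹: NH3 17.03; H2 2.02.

767 g

n(NH3) = 4310 / 17.03 = 253.1 mol
n(H2) = (3/2) × 253.1 = 379.7 mol
mass = 379.7 × 2.02 = 767.0 g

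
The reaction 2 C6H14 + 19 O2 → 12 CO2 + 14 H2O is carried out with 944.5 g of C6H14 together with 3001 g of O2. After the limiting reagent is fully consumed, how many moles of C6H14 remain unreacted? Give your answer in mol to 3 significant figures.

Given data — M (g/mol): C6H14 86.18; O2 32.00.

n(C6H14) = 944.5 / 86.18 = 10.96 mol
n(O2) = 3001 / 32.00 = 93.78 mol
n/ν for C6H14 = 10.96/2 = 5.480
n/ν for O2 = 93.78/19 = 4.936
Smallest n/ν is O2 → limiting reagent.
C6H14 consumed = (2/19) × 93.78 = 9.872 mol
C6H14 remaining = 10.96 − 9.872 = 1.088 mol

1.09 mol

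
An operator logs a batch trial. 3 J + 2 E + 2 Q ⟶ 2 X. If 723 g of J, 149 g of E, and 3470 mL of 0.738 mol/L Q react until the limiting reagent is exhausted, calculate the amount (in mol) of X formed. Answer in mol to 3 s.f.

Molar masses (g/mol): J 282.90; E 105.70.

n(J) = 723.0 / 282.90 = 2.556 mol
n(E) = 149.0 / 105.70 = 1.410 mol
n(Q) = 0.738 × 3470/1000 = 2.561 mol
n/ν → J: 0.8520, E: 0.7050, Q: 1.281; E is limiting.
n(X) = (2/2) × 1.410 = 1.410 mol

1.41 mol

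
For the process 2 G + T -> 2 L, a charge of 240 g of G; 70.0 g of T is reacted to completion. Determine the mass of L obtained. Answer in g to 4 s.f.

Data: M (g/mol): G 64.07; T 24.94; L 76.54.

286.7 g

n(G) = 240.0 / 64.07 = 3.746 mol
n(T) = 70.00 / 24.94 = 2.807 mol
n/ν → G: 1.873, T: 2.807; G is limiting.
n(L) = (2/2) × 3.746 = 3.746 mol
mass = 3.746 × 76.54 = 286.7 g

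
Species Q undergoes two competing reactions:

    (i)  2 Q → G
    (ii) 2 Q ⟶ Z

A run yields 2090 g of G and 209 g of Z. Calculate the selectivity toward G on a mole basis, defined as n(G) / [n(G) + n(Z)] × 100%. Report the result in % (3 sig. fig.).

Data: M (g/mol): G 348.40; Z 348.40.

90.9 %

n(G) = 2090 / 348.40 = 5.999 mol
n(Z) = 209 / 348.40 = 0.5999 mol
selectivity = 5.999/(5.999+0.5999) × 100 = 90.91 %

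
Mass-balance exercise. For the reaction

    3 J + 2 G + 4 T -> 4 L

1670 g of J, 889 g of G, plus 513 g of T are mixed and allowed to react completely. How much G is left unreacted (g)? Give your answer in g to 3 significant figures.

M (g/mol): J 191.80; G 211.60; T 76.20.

177 g

n(J) = 1670 / 191.80 = 8.707 mol
n(G) = 889.0 / 211.60 = 4.201 mol
n(T) = 513.0 / 76.20 = 6.732 mol
n/ν for J = 8.707/3 = 2.902
n/ν for G = 4.201/2 = 2.101
n/ν for T = 6.732/4 = 1.683
Smallest n/ν is T → limiting reagent.
G consumed = (2/4) × 6.732 = 3.366 mol
G remaining = 4.201 − 3.366 = 0.8350 mol
mass = 0.8350 × 211.60 = 176.7 g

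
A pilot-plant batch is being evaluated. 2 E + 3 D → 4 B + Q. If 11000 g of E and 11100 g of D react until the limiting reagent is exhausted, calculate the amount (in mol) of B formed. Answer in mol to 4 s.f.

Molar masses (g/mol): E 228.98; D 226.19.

n(E) = 11000 / 228.98 = 48.04 mol
n(D) = 11100 / 226.19 = 49.07 mol
n/ν for E = 48.04/2 = 24.02
n/ν for D = 49.07/3 = 16.36
Smallest n/ν is D → limiting reagent.
n(B) = (4/3) × 49.07 = 65.43 mol

65.43 mol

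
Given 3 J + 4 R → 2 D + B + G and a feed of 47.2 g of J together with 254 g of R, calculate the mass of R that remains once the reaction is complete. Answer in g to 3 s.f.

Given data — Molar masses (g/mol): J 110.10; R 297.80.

n(J) = 47.20 / 110.10 = 0.4287 mol
n(R) = 254.0 / 297.80 = 0.8529 mol
n/ν → J: 0.1429, R: 0.2132; J is limiting.
R consumed = (4/3) × 0.4287 = 0.5716 mol
R remaining = 0.8529 − 0.5716 = 0.2813 mol
mass = 0.2813 × 297.80 = 83.77 g

83.8 g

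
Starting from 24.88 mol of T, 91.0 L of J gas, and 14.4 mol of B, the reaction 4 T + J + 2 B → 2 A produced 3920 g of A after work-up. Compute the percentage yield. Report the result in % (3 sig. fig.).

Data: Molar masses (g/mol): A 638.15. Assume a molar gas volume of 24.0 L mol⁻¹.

81.0 %

n(T) = 24.88 mol
n(J) = 91.00 / 24.0 = 3.792 mol
n(B) = 14.40 mol
n/ν for T = 24.88/4 = 6.220
n/ν for J = 3.792/1 = 3.792
n/ν for B = 14.40/2 = 7.200
Smallest n/ν is J → limiting reagent.
theoretical n(A) = (2/1) × 3.792 = 7.584 mol → 4840 g
% yield = 3920 / 4840 × 100 = 80.99 %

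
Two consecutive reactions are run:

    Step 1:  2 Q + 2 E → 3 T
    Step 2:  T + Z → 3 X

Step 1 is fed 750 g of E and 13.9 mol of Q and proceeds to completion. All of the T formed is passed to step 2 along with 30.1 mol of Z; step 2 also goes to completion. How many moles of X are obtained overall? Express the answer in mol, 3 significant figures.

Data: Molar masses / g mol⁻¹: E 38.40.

Step 1:
n(E) = 750.0 / 38.40 = 19.53 mol
n(Q) = 13.90 mol
n/ν for E = 19.53/2 = 9.765
n/ν for Q = 13.90/2 = 6.950
Smallest n/ν is Q → limiting reagent.
n(T) produced = (3/2) × 13.90 = 20.85 mol
Step 2:
n(T) available = 20.85 mol
n(Z) = 30.10 mol
n/ν for T = 20.85/1 = 20.85
n/ν for Z = 30.10/1 = 30.10
Smallest n/ν is T → limiting reagent.
n(X) = (3/1) × 20.85 = 62.55 mol

62.6 mol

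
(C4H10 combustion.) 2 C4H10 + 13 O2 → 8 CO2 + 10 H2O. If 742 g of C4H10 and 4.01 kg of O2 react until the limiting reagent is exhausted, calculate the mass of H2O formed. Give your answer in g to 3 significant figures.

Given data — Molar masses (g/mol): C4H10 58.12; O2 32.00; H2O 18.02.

n(C4H10) = 742.0 / 58.12 = 12.77 mol
n(O2) = 4.010×1000 / 32.00 = 125.3 mol
n/ν → C4H10: 6.385, O2: 9.638; C4H10 is limiting.
n(H2O) = (10/2) × 12.77 = 63.85 mol
mass = 63.85 × 18.02 = 1151 g

1150 g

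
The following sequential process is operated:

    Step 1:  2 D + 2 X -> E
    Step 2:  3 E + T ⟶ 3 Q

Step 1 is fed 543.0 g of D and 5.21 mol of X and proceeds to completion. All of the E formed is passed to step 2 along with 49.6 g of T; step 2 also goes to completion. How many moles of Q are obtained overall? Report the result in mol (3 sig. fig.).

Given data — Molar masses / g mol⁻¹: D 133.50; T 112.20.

Step 1:
n(D) = 543.0 / 133.50 = 4.067 mol
n(X) = 5.210 mol
n/ν → D: 2.034, X: 2.605; D is limiting.
n(E) produced = (1/2) × 4.067 = 2.034 mol
Step 2:
n(E) available = 2.034 mol
n(T) = 49.60 / 112.20 = 0.4421 mol
n/ν → E: 0.6780, T: 0.4421; T is limiting.
n(Q) = (3/1) × 0.4421 = 1.326 mol

1.33 mol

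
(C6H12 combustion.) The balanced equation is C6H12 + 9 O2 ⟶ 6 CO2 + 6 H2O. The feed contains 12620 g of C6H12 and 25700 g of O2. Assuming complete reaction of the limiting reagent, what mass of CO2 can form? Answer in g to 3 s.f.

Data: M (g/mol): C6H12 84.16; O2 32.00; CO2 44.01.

23600 g

n(C6H12) = 12620 / 84.16 = 150.0 mol
n(O2) = 25700 / 32.00 = 803.1 mol
n/ν → C6H12: 150.0, O2: 89.23; O2 is limiting.
n(CO2) = (6/9) × 803.1 = 535.4 mol
mass = 535.4 × 44.01 = 23560 g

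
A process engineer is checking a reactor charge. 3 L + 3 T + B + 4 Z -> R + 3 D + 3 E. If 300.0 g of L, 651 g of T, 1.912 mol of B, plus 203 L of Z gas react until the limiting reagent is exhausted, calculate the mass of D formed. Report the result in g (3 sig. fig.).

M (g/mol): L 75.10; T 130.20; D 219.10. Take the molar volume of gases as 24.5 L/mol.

n(L) = 300.0 / 75.10 = 3.995 mol
n(T) = 651.0 / 130.20 = 5.000 mol
n(B) = 1.912 mol
n(Z) = 203.0 / 24.5 = 8.286 mol
n/ν for L = 3.995/3 = 1.332
n/ν for T = 5.000/3 = 1.667
n/ν for B = 1.912/1 = 1.912
n/ν for Z = 8.286/4 = 2.072
Smallest n/ν is L → limiting reagent.
n(D) = (3/3) × 3.995 = 3.995 mol
mass = 3.995 × 219.10 = 875.3 g

875 g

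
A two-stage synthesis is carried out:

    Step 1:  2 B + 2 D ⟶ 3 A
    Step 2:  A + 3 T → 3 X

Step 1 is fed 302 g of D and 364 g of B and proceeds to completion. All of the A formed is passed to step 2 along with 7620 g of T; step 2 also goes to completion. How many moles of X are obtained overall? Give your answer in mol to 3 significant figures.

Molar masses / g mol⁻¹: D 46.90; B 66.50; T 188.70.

24.6 mol

Step 1:
n(D) = 302.0 / 46.90 = 6.439 mol
n(B) = 364.0 / 66.50 = 5.474 mol
n/ν for D = 6.439/2 = 3.220
n/ν for B = 5.474/2 = 2.737
Smallest n/ν is B → limiting reagent.
n(A) produced = (3/2) × 5.474 = 8.211 mol
Step 2:
n(A) available = 8.211 mol
n(T) = 7620 / 188.70 = 40.38 mol
n/ν for A = 8.211/1 = 8.211
n/ν for T = 40.38/3 = 13.46
Smallest n/ν is A → limiting reagent.
n(X) = (3/1) × 8.211 = 24.63 mol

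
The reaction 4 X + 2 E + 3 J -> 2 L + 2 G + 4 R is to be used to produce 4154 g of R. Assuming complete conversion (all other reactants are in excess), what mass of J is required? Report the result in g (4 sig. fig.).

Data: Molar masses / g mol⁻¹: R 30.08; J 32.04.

3319 g

n(R) = 4154 / 30.08 = 138.1 mol
n(J) = (3/4) × 138.1 = 103.6 mol
mass = 103.6 × 32.04 = 3319 g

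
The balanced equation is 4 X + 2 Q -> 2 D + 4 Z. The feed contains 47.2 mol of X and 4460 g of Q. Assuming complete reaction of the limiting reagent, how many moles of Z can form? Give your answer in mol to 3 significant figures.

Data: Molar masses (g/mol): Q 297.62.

30.0 mol

n(X) = 47.20 mol
n(Q) = 4460 / 297.62 = 14.99 mol
n/ν → X: 11.80, Q: 7.495; Q is limiting.
n(Z) = (4/2) × 14.99 = 29.98 mol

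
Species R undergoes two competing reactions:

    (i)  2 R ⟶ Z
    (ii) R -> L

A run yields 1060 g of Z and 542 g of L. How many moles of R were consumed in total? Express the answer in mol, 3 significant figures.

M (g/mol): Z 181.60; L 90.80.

17.6 mol

n(Z) = 1060 / 181.60 = 5.837 mol
n(L) = 542 / 90.80 = 5.969 mol
n(R) via (i) = (2/1)×5.837 = 11.67 mol
n(R) via (ii) = (1/1)×5.969 = 5.969 mol
total n(R) = 11.67 + 5.969 = 17.64 mol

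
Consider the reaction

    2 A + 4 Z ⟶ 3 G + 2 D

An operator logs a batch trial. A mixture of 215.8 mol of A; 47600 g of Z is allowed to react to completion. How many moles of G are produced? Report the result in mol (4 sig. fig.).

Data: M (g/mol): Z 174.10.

205.1 mol

n(A) = 215.8 mol
n(Z) = 47600 / 174.10 = 273.4 mol
n/ν for A = 215.8/2 = 107.9
n/ν for Z = 273.4/4 = 68.35
Smallest n/ν is Z → limiting reagent.
n(G) = (3/4) × 273.4 = 205.1 mol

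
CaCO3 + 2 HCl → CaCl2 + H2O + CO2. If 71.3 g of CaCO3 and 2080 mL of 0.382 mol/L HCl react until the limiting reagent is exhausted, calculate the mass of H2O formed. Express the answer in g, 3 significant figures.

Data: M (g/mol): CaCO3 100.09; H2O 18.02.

n(CaCO3) = 71.30 / 100.09 = 0.7124 mol
n(HCl) = 0.382 × 2080/1000 = 0.7946 mol
n/ν → CaCO3: 0.7124, HCl: 0.3973; HCl is limiting.
n(H2O) = (1/2) × 0.7946 = 0.3973 mol
mass = 0.3973 × 18.02 = 7.159 g

7.16 g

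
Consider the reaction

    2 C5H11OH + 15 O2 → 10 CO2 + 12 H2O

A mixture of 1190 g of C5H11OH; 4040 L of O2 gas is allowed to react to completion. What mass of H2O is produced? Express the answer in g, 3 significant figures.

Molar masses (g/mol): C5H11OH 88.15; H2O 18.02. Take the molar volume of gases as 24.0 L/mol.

1460 g

n(C5H11OH) = 1190 / 88.15 = 13.50 mol
n(O2) = 4040 / 24.0 = 168.3 mol
n/ν → C5H11OH: 6.750, O2: 11.22; C5H11OH is limiting.
n(H2O) = (12/2) × 13.50 = 81.00 mol
mass = 81.00 × 18.02 = 1460 g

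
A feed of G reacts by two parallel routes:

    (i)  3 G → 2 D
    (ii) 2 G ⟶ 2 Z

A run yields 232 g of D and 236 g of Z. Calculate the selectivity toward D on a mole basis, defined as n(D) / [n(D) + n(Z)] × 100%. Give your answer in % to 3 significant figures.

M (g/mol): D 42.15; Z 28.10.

n(D) = 232 / 42.15 = 5.504 mol
n(Z) = 236 / 28.10 = 8.399 mol
selectivity = 5.504/(5.504+8.399) × 100 = 39.59 %

39.6 %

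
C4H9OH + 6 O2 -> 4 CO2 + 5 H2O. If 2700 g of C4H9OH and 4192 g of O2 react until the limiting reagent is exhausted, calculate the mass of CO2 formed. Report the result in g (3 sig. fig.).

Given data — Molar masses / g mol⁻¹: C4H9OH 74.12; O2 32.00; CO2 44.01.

n(C4H9OH) = 2700 / 74.12 = 36.43 mol
n(O2) = 4192 / 32.00 = 131.0 mol
n/ν for C4H9OH = 36.43/1 = 36.43
n/ν for O2 = 131.0/6 = 21.83
Smallest n/ν is O2 → limiting reagent.
n(CO2) = (4/6) × 131.0 = 87.33 mol
mass = 87.33 × 44.01 = 3843 g

3840 g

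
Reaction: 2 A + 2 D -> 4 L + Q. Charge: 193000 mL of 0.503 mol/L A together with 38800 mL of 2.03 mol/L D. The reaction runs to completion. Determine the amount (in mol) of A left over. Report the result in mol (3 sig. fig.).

18.3 mol

n(A) = 0.503 × 193000/1000 = 97.08 mol
n(D) = 2.03 × 38800/1000 = 78.76 mol
n/ν for A = 97.08/2 = 48.54
n/ν for D = 78.76/2 = 39.38
Smallest n/ν is D → limiting reagent.
A consumed = (2/2) × 78.76 = 78.76 mol
A remaining = 97.08 − 78.76 = 18.32 mol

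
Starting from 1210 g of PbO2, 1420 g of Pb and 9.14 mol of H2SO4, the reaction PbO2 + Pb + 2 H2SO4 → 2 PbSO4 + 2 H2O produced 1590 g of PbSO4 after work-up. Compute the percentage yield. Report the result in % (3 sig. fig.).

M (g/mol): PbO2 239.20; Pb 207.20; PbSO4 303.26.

57.4 %

n(PbO2) = 1210 / 239.20 = 5.059 mol
n(Pb) = 1420 / 207.20 = 6.853 mol
n(H2SO4) = 9.140 mol
n/ν → PbO2: 5.059, Pb: 6.853, H2SO4: 4.570; H2SO4 is limiting.
theoretical n(PbSO4) = (2/2) × 9.140 = 9.140 mol → 2772 g
% yield = 1590 / 2772 × 100 = 57.36 %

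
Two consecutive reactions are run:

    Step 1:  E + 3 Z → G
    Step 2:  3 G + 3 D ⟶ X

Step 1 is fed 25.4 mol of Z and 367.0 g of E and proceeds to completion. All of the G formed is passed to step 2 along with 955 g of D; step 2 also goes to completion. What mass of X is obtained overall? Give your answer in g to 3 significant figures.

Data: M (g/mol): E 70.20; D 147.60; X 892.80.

Step 1:
n(Z) = 25.40 mol
n(E) = 367.0 / 70.20 = 5.228 mol
n/ν for Z = 25.40/3 = 8.467
n/ν for E = 5.228/1 = 5.228
Smallest n/ν is E → limiting reagent.
n(G) produced = (1/1) × 5.228 = 5.228 mol
Step 2:
n(G) available = 5.228 mol
n(D) = 955.0 / 147.60 = 6.470 mol
n/ν for G = 5.228/3 = 1.743
n/ν for D = 6.470/3 = 2.157
Smallest n/ν is G → limiting reagent.
n(X) = (1/3) × 5.228 = 1.743 mol
mass = 1.743 × 892.80 = 1556 g

1560 g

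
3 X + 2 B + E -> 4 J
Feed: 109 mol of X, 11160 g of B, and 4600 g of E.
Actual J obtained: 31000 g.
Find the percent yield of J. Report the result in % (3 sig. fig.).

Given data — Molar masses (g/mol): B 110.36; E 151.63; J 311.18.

n(X) = 109.0 mol
n(B) = 11160 / 110.36 = 101.1 mol
n(E) = 4600 / 151.63 = 30.34 mol
n/ν for X = 109.0/3 = 36.33
n/ν for B = 101.1/2 = 50.55
n/ν for E = 30.34/1 = 30.34
Smallest n/ν is E → limiting reagent.
theoretical n(J) = (4/1) × 30.34 = 121.4 mol → 37780 g
% yield = 31000 / 37780 × 100 = 82.05 %

82.1 %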